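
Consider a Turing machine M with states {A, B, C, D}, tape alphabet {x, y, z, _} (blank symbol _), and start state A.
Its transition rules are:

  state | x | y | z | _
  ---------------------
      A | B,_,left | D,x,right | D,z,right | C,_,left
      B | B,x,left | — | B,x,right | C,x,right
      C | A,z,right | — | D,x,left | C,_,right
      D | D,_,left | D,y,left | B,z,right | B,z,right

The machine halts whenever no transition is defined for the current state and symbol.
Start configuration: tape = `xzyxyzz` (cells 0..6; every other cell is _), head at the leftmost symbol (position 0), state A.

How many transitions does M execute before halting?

state=A head=0 tape=__[x]zyxyzz   (A,x)→(B,_,left)
state=B head=-1 tape=_[_]_zyxyzz   (B,_)→(C,x,right)
state=C head=0 tape=_x[_]zyxyzz   (C,_)→(C,_,right)
state=C head=1 tape=_x_[z]yxyzz   (C,z)→(D,x,left)
state=D head=0 tape=_x[_]xyxyzz   (D,_)→(B,z,right)
state=B head=1 tape=_xz[x]yxyzz   (B,x)→(B,x,left)
state=B head=0 tape=_x[z]xyxyzz   (B,z)→(B,x,right)
state=B head=1 tape=_xx[x]yxyzz   (B,x)→(B,x,left)
state=B head=0 tape=_x[x]xyxyzz   (B,x)→(B,x,left)
state=B head=-1 tape=_[x]xxyxyzz   (B,x)→(B,x,left)
state=B head=-2 tape=[_]xxxyxyzz   (B,_)→(C,x,right)
state=C head=-1 tape=x[x]xxyxyzz   (C,x)→(A,z,right)
state=A head=0 tape=xz[x]xyxyzz   (A,x)→(B,_,left)
state=B head=-1 tape=x[z]_xyxyzz   (B,z)→(B,x,right)
state=B head=0 tape=xx[_]xyxyzz   (B,_)→(C,x,right)
state=C head=1 tape=xxx[x]yxyzz   (C,x)→(A,z,right)
state=A head=2 tape=xxxz[y]xyzz   (A,y)→(D,x,right)
state=D head=3 tape=xxxzx[x]yzz   (D,x)→(D,_,left)
state=D head=2 tape=xxxz[x]_yzz   (D,x)→(D,_,left)
state=D head=1 tape=xxx[z]__yzz   (D,z)→(B,z,right)
state=B head=2 tape=xxxz[_]_yzz   (B,_)→(C,x,right)
state=C head=3 tape=xxxzx[_]yzz   (C,_)→(C,_,right)
state=C head=4 tape=xxxzx_[y]zz
M halts after 22 transitions.

22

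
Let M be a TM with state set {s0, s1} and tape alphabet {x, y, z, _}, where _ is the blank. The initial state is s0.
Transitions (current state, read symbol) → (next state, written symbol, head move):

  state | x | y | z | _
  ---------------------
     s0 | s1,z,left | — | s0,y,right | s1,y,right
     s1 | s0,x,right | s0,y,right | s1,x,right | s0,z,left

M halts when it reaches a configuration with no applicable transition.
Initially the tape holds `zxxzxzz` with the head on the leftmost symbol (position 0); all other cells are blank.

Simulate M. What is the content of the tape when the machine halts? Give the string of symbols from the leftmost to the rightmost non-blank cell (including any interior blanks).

s0 | [z]xxzxzz__   read z → write y, move right, go to s0
s0 | y[x]xzxzz__   read x → write z, move left, go to s1
s1 | [y]zxzxzz__   read y → write y, move right, go to s0
s0 | y[z]xzxzz__   read z → write y, move right, go to s0
s0 | yy[x]zxzz__   read x → write z, move left, go to s1
s1 | y[y]zzxzz__   read y → write y, move right, go to s0
s0 | yy[z]zxzz__   read z → write y, move right, go to s0
s0 | yyy[z]xzz__   read z → write y, move right, go to s0
s0 | yyyy[x]zz__   read x → write z, move left, go to s1
s1 | yyy[y]zzz__   read y → write y, move right, go to s0
s0 | yyyy[z]zz__   read z → write y, move right, go to s0
s0 | yyyyy[z]z__   read z → write y, move right, go to s0
s0 | yyyyyy[z]__   read z → write y, move right, go to s0
s0 | yyyyyyy[_]_   read _ → write y, move right, go to s1
s1 | yyyyyyyy[_]   read _ → write z, move left, go to s0
s0 | yyyyyyy[y]z
The non-blank tape span at halt is yyyyyyyyz.

yyyyyyyyz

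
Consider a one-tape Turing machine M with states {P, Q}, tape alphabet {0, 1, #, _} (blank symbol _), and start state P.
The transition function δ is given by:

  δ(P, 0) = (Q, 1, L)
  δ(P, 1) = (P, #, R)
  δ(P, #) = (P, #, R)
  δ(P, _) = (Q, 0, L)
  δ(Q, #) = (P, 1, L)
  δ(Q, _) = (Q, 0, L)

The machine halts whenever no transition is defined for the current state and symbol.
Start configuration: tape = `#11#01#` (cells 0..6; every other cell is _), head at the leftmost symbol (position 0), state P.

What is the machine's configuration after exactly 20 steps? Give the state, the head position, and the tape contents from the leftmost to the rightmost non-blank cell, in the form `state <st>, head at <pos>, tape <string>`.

state=P head=0 tape=[#]11#01#__   (P,#)→(P,#,R)
state=P head=1 tape=#[1]1#01#__   (P,1)→(P,#,R)
state=P head=2 tape=##[1]#01#__   (P,1)→(P,#,R)
state=P head=3 tape=###[#]01#__   (P,#)→(P,#,R)
state=P head=4 tape=####[0]1#__   (P,0)→(Q,1,L)
state=Q head=3 tape=###[#]11#__   (Q,#)→(P,1,L)
state=P head=2 tape=##[#]111#__   (P,#)→(P,#,R)
state=P head=3 tape=###[1]11#__   (P,1)→(P,#,R)
state=P head=4 tape=####[1]1#__   (P,1)→(P,#,R)
state=P head=5 tape=#####[1]#__   (P,1)→(P,#,R)
state=P head=6 tape=######[#]__   (P,#)→(P,#,R)
state=P head=7 tape=#######[_]_   (P,_)→(Q,0,L)
state=Q head=6 tape=######[#]0_   (Q,#)→(P,1,L)
state=P head=5 tape=#####[#]10_   (P,#)→(P,#,R)
state=P head=6 tape=######[1]0_   (P,1)→(P,#,R)
state=P head=7 tape=#######[0]_   (P,0)→(Q,1,L)
state=Q head=6 tape=######[#]1_   (Q,#)→(P,1,L)
state=P head=5 tape=#####[#]11_   (P,#)→(P,#,R)
state=P head=6 tape=######[1]1_   (P,1)→(P,#,R)
state=P head=7 tape=#######[1]_   (P,1)→(P,#,R)
state=P head=8 tape=########[_]
After 20 steps: state P, head at 8, tape ########.

state P, head at 8, tape ########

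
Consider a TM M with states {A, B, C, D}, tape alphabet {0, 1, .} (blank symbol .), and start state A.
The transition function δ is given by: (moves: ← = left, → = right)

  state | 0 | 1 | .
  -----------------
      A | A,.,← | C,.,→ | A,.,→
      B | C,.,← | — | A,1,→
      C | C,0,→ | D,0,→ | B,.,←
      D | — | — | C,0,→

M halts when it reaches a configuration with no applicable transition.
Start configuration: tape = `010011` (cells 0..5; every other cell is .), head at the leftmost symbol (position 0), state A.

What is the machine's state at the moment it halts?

state=A head=0 tape=.[0]10011   (A,0)→(A,.,←)
state=A head=-1 tape=[.].10011   (A,.)→(A,.,→)
state=A head=0 tape=.[.]10011   (A,.)→(A,.,→)
state=A head=1 tape=..[1]0011   (A,1)→(C,.,→)
state=C head=2 tape=...[0]011   (C,0)→(C,0,→)
state=C head=3 tape=...0[0]11   (C,0)→(C,0,→)
state=C head=4 tape=...00[1]1   (C,1)→(D,0,→)
state=D head=5 tape=...000[1]
No transition is defined for (D, 1); M halts in state D.

D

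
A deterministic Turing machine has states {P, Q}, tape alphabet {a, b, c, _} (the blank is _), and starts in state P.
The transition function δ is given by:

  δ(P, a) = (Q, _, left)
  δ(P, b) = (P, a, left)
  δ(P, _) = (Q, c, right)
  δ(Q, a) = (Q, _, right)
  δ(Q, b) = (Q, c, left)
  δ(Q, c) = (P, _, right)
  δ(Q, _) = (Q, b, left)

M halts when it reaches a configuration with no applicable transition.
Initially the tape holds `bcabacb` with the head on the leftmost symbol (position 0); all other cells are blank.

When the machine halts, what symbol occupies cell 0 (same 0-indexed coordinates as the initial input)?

P | _[b]cabacb   read b → write a, move left, go to P
P | [_]acabacb   read _ → write c, move right, go to Q
Q | c[a]cabacb   read a → write _, move right, go to Q
Q | c_[c]abacb   read c → write _, move right, go to P
P | c__[a]bacb   read a → write _, move left, go to Q
Q | c_[_]_bacb   read _ → write b, move left, go to Q
Q | c[_]b_bacb   read _ → write b, move left, go to Q
Q | [c]bb_bacb   read c → write _, move right, go to P
P | _[b]b_bacb   read b → write a, move left, go to P
P | [_]ab_bacb   read _ → write c, move right, go to Q
Q | c[a]b_bacb   read a → write _, move right, go to Q
Q | c_[b]_bacb   read b → write c, move left, go to Q
Q | c[_]c_bacb   read _ → write b, move left, go to Q
Q | [c]bc_bacb   read c → write _, move right, go to P
P | _[b]c_bacb   read b → write a, move left, go to P
P | [_]ac_bacb   read _ → write c, move right, go to Q
Q | c[a]c_bacb   read a → write _, move right, go to Q
Q | c_[c]_bacb   read c → write _, move right, go to P
P | c__[_]bacb   read _ → write c, move right, go to Q
Q | c__c[b]acb   read b → write c, move left, go to Q
Q | c__[c]cacb   read c → write _, move right, go to P
P | c___[c]acb
Cell 0 holds _ when M halts.

_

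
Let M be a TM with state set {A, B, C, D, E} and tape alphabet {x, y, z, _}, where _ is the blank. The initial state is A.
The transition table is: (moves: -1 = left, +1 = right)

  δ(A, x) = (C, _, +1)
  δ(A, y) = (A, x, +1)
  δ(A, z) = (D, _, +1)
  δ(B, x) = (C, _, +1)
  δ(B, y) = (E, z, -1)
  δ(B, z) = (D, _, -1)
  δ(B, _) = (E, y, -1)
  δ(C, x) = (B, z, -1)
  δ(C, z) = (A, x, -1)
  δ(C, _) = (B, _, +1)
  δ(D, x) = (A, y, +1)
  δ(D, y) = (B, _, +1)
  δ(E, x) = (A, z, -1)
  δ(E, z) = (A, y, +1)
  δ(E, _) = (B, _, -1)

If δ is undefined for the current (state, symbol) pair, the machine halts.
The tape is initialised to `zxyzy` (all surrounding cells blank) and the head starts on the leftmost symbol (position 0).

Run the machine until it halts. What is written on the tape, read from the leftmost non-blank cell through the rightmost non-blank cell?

state=A head=0 tape=[z]xyzy_   (A,z)→(D,_,+1)
state=D head=1 tape=_[x]yzy_   (D,x)→(A,y,+1)
state=A head=2 tape=_y[y]zy_   (A,y)→(A,x,+1)
state=A head=3 tape=_yx[z]y_   (A,z)→(D,_,+1)
state=D head=4 tape=_yx_[y]_   (D,y)→(B,_,+1)
state=B head=5 tape=_yx__[_]   (B,_)→(E,y,-1)
state=E head=4 tape=_yx_[_]y   (E,_)→(B,_,-1)
state=B head=3 tape=_yx[_]_y   (B,_)→(E,y,-1)
state=E head=2 tape=_y[x]y_y   (E,x)→(A,z,-1)
state=A head=1 tape=_[y]zy_y   (A,y)→(A,x,+1)
state=A head=2 tape=_x[z]y_y   (A,z)→(D,_,+1)
state=D head=3 tape=_x_[y]_y   (D,y)→(B,_,+1)
state=B head=4 tape=_x__[_]y   (B,_)→(E,y,-1)
state=E head=3 tape=_x_[_]yy   (E,_)→(B,_,-1)
state=B head=2 tape=_x[_]_yy   (B,_)→(E,y,-1)
state=E head=1 tape=_[x]y_yy   (E,x)→(A,z,-1)
state=A head=0 tape=[_]zy_yy
The non-blank tape span at halt is zy_yy.

zy_yy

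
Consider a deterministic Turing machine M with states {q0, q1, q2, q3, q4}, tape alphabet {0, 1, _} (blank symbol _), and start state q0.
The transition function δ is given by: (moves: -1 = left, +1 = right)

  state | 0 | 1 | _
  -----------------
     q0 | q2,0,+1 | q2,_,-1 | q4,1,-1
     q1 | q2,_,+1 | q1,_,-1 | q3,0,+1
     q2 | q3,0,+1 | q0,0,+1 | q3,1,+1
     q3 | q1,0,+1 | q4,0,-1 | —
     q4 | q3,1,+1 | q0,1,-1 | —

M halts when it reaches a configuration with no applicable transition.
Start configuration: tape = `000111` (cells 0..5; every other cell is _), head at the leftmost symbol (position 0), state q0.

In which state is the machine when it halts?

q3

q0 | [0]00111___   read 0 → write 0, move +1, go to q2
q2 | 0[0]0111___   read 0 → write 0, move +1, go to q3
q3 | 00[0]111___   read 0 → write 0, move +1, go to q1
q1 | 000[1]11___   read 1 → write _, move -1, go to q1
q1 | 00[0]_11___   read 0 → write _, move +1, go to q2
q2 | 00_[_]11___   read _ → write 1, move +1, go to q3
q3 | 00_1[1]1___   read 1 → write 0, move -1, go to q4
q4 | 00_[1]01___   read 1 → write 1, move -1, go to q0
q0 | 00[_]101___   read _ → write 1, move -1, go to q4
q4 | 0[0]1101___   read 0 → write 1, move +1, go to q3
q3 | 01[1]101___   read 1 → write 0, move -1, go to q4
q4 | 0[1]0101___   read 1 → write 1, move -1, go to q0
q0 | [0]10101___   read 0 → write 0, move +1, go to q2
q2 | 0[1]0101___   read 1 → write 0, move +1, go to q0
q0 | 00[0]101___   read 0 → write 0, move +1, go to q2
q2 | 000[1]01___   read 1 → write 0, move +1, go to q0
q0 | 0000[0]1___   read 0 → write 0, move +1, go to q2
q2 | 00000[1]___   read 1 → write 0, move +1, go to q0
q0 | 000000[_]__   read _ → write 1, move -1, go to q4
q4 | 00000[0]1__   read 0 → write 1, move +1, go to q3
q3 | 000001[1]__   read 1 → write 0, move -1, go to q4
q4 | 00000[1]0__   read 1 → write 1, move -1, go to q0
q0 | 0000[0]10__   read 0 → write 0, move +1, go to q2
q2 | 00000[1]0__   read 1 → write 0, move +1, go to q0
q0 | 000000[0]__   read 0 → write 0, move +1, go to q2
q2 | 0000000[_]_   read _ → write 1, move +1, go to q3
q3 | 00000001[_]
No transition is defined for (q3, _); M halts in state q3.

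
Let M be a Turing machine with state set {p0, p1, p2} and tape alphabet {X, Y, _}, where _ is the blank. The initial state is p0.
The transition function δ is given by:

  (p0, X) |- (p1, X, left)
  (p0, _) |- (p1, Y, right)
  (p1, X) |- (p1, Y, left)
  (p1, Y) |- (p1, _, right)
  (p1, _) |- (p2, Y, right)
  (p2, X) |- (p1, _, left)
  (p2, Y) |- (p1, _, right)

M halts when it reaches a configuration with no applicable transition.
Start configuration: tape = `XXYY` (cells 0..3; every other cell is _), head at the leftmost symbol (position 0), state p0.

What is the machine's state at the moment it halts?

p0 | _[X]XYY__   read X → write X, move left, go to p1
p1 | [_]XXYY__   read _ → write Y, move right, go to p2
p2 | Y[X]XYY__   read X → write _, move left, go to p1
p1 | [Y]_XYY__   read Y → write _, move right, go to p1
p1 | _[_]XYY__   read _ → write Y, move right, go to p2
p2 | _Y[X]YY__   read X → write _, move left, go to p1
p1 | _[Y]_YY__   read Y → write _, move right, go to p1
p1 | __[_]YY__   read _ → write Y, move right, go to p2
p2 | __Y[Y]Y__   read Y → write _, move right, go to p1
p1 | __Y_[Y]__   read Y → write _, move right, go to p1
p1 | __Y__[_]_   read _ → write Y, move right, go to p2
p2 | __Y__Y[_]
No transition is defined for (p2, _); M halts in state p2.

p2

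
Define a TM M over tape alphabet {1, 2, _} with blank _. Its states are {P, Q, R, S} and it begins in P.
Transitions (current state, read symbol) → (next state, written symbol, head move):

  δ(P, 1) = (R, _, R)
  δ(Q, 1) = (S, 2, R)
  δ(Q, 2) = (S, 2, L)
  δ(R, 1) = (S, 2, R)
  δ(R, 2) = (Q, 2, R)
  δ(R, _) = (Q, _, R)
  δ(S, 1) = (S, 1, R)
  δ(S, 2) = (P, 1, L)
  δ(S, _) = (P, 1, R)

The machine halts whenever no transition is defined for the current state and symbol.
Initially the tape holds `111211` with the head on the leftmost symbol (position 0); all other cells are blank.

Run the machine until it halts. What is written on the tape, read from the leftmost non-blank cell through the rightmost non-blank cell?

2_2111

state=P head=0 tape=[1]11211__   (P,1)→(R,_,R)
state=R head=1 tape=_[1]1211__   (R,1)→(S,2,R)
state=S head=2 tape=_2[1]211__   (S,1)→(S,1,R)
state=S head=3 tape=_21[2]11__   (S,2)→(P,1,L)
state=P head=2 tape=_2[1]111__   (P,1)→(R,_,R)
state=R head=3 tape=_2_[1]11__   (R,1)→(S,2,R)
state=S head=4 tape=_2_2[1]1__   (S,1)→(S,1,R)
state=S head=5 tape=_2_21[1]__   (S,1)→(S,1,R)
state=S head=6 tape=_2_211[_]_   (S,_)→(P,1,R)
state=P head=7 tape=_2_2111[_]
The non-blank tape span at halt is 2_2111.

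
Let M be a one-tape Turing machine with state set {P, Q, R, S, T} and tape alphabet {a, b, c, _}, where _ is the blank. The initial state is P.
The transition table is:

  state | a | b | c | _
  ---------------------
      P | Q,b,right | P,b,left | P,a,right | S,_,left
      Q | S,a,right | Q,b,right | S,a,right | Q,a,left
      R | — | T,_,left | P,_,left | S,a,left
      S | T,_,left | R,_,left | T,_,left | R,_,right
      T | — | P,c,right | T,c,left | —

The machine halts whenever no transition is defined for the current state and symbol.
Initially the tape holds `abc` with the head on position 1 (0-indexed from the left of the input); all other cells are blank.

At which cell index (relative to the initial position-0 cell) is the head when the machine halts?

P | a[b]c__   read b → write b, move left, go to P
P | [a]bc__   read a → write b, move right, go to Q
Q | b[b]c__   read b → write b, move right, go to Q
Q | bb[c]__   read c → write a, move right, go to S
S | bba[_]_   read _ → write _, move right, go to R
R | bba_[_]   read _ → write a, move left, go to S
S | bba[_]a   read _ → write _, move right, go to R
R | bba_[a]
At halt the head is at cell 4.

4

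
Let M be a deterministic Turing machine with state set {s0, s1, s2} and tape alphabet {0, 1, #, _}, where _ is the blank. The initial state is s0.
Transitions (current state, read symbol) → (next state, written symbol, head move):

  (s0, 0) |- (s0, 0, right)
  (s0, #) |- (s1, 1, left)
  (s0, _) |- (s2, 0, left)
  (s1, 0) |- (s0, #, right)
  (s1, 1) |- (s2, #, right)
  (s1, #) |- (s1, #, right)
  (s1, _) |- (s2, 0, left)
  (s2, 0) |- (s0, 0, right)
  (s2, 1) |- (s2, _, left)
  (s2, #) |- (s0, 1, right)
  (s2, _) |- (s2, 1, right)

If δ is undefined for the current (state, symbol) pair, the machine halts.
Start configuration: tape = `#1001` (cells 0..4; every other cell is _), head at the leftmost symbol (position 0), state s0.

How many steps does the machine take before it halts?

s0 | __[#]1001   read # → write 1, move left, go to s1
s1 | _[_]11001   read _ → write 0, move left, go to s2
s2 | [_]011001   read _ → write 1, move right, go to s2
s2 | 1[0]11001   read 0 → write 0, move right, go to s0
s0 | 10[1]1001
M halts after 4 transitions.

4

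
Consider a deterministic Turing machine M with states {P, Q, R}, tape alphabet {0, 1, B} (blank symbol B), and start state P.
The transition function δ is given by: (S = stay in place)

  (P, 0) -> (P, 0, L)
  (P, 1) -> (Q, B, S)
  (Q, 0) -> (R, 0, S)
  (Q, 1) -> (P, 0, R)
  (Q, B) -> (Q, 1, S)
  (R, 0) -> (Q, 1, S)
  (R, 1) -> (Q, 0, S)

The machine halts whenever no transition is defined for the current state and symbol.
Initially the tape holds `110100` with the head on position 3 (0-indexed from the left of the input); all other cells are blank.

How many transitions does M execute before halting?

state=P head=3 tape=B110[1]00   (P,1)→(Q,B,S)
state=Q head=3 tape=B110[B]00   (Q,B)→(Q,1,S)
state=Q head=3 tape=B110[1]00   (Q,1)→(P,0,R)
state=P head=4 tape=B1100[0]0   (P,0)→(P,0,L)
state=P head=3 tape=B110[0]00   (P,0)→(P,0,L)
state=P head=2 tape=B11[0]000   (P,0)→(P,0,L)
state=P head=1 tape=B1[1]0000   (P,1)→(Q,B,S)
state=Q head=1 tape=B1[B]0000   (Q,B)→(Q,1,S)
state=Q head=1 tape=B1[1]0000   (Q,1)→(P,0,R)
state=P head=2 tape=B10[0]000   (P,0)→(P,0,L)
state=P head=1 tape=B1[0]0000   (P,0)→(P,0,L)
state=P head=0 tape=B[1]00000   (P,1)→(Q,B,S)
state=Q head=0 tape=B[B]00000   (Q,B)→(Q,1,S)
state=Q head=0 tape=B[1]00000   (Q,1)→(P,0,R)
state=P head=1 tape=B0[0]0000   (P,0)→(P,0,L)
state=P head=0 tape=B[0]00000   (P,0)→(P,0,L)
state=P head=-1 tape=[B]000000
M halts after 16 transitions.

16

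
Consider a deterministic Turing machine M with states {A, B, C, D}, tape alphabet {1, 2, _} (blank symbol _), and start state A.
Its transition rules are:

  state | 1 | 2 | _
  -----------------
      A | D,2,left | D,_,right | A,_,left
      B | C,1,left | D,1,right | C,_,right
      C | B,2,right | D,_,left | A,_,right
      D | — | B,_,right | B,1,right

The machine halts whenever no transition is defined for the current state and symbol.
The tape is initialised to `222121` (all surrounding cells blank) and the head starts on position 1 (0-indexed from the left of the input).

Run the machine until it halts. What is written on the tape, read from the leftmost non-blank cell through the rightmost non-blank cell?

2_11112

state=A head=1 tape=2[2]2121____   (A,2)→(D,_,right)
state=D head=2 tape=2_[2]121____   (D,2)→(B,_,right)
state=B head=3 tape=2__[1]21____   (B,1)→(C,1,left)
state=C head=2 tape=2_[_]121____   (C,_)→(A,_,right)
state=A head=3 tape=2__[1]21____   (A,1)→(D,2,left)
state=D head=2 tape=2_[_]221____   (D,_)→(B,1,right)
state=B head=3 tape=2_1[2]21____   (B,2)→(D,1,right)
state=D head=4 tape=2_11[2]1____   (D,2)→(B,_,right)
state=B head=5 tape=2_11_[1]____   (B,1)→(C,1,left)
state=C head=4 tape=2_11[_]1____   (C,_)→(A,_,right)
state=A head=5 tape=2_11_[1]____   (A,1)→(D,2,left)
state=D head=4 tape=2_11[_]2____   (D,_)→(B,1,right)
state=B head=5 tape=2_111[2]____   (B,2)→(D,1,right)
state=D head=6 tape=2_1111[_]___   (D,_)→(B,1,right)
state=B head=7 tape=2_11111[_]__   (B,_)→(C,_,right)
state=C head=8 tape=2_11111_[_]_   (C,_)→(A,_,right)
state=A head=9 tape=2_11111__[_]   (A,_)→(A,_,left)
state=A head=8 tape=2_11111_[_]_   (A,_)→(A,_,left)
state=A head=7 tape=2_11111[_]__   (A,_)→(A,_,left)
state=A head=6 tape=2_1111[1]___   (A,1)→(D,2,left)
state=D head=5 tape=2_111[1]2___
The non-blank tape span at halt is 2_11112.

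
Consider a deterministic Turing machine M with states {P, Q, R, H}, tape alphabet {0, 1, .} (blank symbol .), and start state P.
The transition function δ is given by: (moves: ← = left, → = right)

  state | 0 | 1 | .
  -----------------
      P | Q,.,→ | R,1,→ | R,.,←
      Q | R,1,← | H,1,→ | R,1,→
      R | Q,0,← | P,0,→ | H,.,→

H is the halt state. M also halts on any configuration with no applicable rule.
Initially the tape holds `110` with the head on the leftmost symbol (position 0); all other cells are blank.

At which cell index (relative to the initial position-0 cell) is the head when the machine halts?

5

state=P head=0 tape=[1]10...   (P,1)→(R,1,→)
state=R head=1 tape=1[1]0...   (R,1)→(P,0,→)
state=P head=2 tape=10[0]...   (P,0)→(Q,.,→)
state=Q head=3 tape=10.[.]..   (Q,.)→(R,1,→)
state=R head=4 tape=10.1[.].   (R,.)→(H,.,→)
state=H head=5 tape=10.1.[.]
At halt the head is at cell 5.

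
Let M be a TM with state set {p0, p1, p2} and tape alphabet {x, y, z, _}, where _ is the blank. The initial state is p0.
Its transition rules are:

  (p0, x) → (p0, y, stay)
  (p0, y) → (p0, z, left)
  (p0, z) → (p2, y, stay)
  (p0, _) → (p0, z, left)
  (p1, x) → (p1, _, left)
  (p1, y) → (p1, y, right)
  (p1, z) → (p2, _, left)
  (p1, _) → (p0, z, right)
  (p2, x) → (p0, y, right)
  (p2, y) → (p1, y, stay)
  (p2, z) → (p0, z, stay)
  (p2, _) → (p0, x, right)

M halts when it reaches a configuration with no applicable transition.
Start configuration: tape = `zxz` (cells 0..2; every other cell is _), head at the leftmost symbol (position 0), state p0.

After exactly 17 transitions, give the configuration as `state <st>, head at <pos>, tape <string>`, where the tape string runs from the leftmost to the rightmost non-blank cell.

state p1, head at 4, tape yzyy

p0 | [z]xz__   read z → write y, move stay, go to p2
p2 | [y]xz__   read y → write y, move stay, go to p1
p1 | [y]xz__   read y → write y, move right, go to p1
p1 | y[x]z__   read x → write _, move left, go to p1
p1 | [y]_z__   read y → write y, move right, go to p1
p1 | y[_]z__   read _ → write z, move right, go to p0
p0 | yz[z]__   read z → write y, move stay, go to p2
p2 | yz[y]__   read y → write y, move stay, go to p1
p1 | yz[y]__   read y → write y, move right, go to p1
p1 | yzy[_]_   read _ → write z, move right, go to p0
p0 | yzyz[_]   read _ → write z, move left, go to p0
p0 | yzy[z]z   read z → write y, move stay, go to p2
p2 | yzy[y]z   read y → write y, move stay, go to p1
p1 | yzy[y]z   read y → write y, move right, go to p1
p1 | yzyy[z]   read z → write _, move left, go to p2
p2 | yzy[y]_   read y → write y, move stay, go to p1
p1 | yzy[y]_   read y → write y, move right, go to p1
p1 | yzyy[_]
After 17 steps: state p1, head at 4, tape yzyy.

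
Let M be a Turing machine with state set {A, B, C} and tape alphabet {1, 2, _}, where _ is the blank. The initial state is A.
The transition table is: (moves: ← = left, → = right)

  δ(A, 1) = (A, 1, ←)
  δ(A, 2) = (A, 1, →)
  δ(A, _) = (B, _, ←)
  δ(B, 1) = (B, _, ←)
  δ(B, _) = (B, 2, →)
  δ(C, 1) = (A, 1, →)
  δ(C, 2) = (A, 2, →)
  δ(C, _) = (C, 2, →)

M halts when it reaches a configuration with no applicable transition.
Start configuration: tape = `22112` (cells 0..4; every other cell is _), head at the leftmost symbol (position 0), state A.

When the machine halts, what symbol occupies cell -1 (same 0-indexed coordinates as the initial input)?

2

A | __[2]2112   read 2 → write 1, move →, go to A
A | __1[2]112   read 2 → write 1, move →, go to A
A | __11[1]12   read 1 → write 1, move ←, go to A
A | __1[1]112   read 1 → write 1, move ←, go to A
A | __[1]1112   read 1 → write 1, move ←, go to A
A | _[_]11112   read _ → write _, move ←, go to B
B | [_]_11112   read _ → write 2, move →, go to B
B | 2[_]11112   read _ → write 2, move →, go to B
B | 22[1]1112   read 1 → write _, move ←, go to B
B | 2[2]_1112
Cell -1 holds 2 when M halts.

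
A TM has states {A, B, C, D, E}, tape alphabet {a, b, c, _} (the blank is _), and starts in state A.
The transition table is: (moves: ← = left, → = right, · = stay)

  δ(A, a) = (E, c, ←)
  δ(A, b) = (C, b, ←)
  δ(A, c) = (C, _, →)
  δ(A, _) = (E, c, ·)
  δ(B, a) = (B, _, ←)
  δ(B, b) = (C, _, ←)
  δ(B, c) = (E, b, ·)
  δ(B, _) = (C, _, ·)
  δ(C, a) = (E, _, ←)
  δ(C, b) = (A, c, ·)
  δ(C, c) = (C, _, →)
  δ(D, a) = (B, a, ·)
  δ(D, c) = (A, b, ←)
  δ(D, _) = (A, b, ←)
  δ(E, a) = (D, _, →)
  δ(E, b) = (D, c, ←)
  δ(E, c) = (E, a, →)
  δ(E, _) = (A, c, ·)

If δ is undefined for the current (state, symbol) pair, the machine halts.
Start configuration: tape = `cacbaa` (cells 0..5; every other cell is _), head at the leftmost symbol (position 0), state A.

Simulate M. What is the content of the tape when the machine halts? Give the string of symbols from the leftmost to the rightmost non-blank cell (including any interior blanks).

state=A head=0 tape=[c]acbaa   (A,c)→(C,_,→)
state=C head=1 tape=_[a]cbaa   (C,a)→(E,_,←)
state=E head=0 tape=[_]_cbaa   (E,_)→(A,c,·)
state=A head=0 tape=[c]_cbaa   (A,c)→(C,_,→)
state=C head=1 tape=_[_]cbaa
The non-blank tape span at halt is cbaa.

cbaa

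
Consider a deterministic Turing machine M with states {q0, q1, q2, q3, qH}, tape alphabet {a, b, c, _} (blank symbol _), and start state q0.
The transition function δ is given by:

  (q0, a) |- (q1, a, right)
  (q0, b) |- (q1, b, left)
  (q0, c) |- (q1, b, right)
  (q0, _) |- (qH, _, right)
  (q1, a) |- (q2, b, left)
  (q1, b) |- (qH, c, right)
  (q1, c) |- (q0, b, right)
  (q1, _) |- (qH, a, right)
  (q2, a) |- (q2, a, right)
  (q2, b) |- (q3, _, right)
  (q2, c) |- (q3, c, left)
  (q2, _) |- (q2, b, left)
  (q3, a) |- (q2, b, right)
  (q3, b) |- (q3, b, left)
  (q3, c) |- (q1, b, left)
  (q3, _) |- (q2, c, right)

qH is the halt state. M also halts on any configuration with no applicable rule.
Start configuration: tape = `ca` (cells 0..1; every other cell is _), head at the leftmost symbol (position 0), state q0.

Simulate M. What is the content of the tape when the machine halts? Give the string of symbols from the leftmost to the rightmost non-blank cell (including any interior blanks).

state=q0 head=0 tape=[c]a__   (q0,c)→(q1,b,right)
state=q1 head=1 tape=b[a]__   (q1,a)→(q2,b,left)
state=q2 head=0 tape=[b]b__   (q2,b)→(q3,_,right)
state=q3 head=1 tape=_[b]__   (q3,b)→(q3,b,left)
state=q3 head=0 tape=[_]b__   (q3,_)→(q2,c,right)
state=q2 head=1 tape=c[b]__   (q2,b)→(q3,_,right)
state=q3 head=2 tape=c_[_]_   (q3,_)→(q2,c,right)
state=q2 head=3 tape=c_c[_]   (q2,_)→(q2,b,left)
state=q2 head=2 tape=c_[c]b   (q2,c)→(q3,c,left)
state=q3 head=1 tape=c[_]cb   (q3,_)→(q2,c,right)
state=q2 head=2 tape=cc[c]b   (q2,c)→(q3,c,left)
state=q3 head=1 tape=c[c]cb   (q3,c)→(q1,b,left)
state=q1 head=0 tape=[c]bcb   (q1,c)→(q0,b,right)
state=q0 head=1 tape=b[b]cb   (q0,b)→(q1,b,left)
state=q1 head=0 tape=[b]bcb   (q1,b)→(qH,c,right)
state=qH head=1 tape=c[b]cb
The non-blank tape span at halt is cbcb.

cbcb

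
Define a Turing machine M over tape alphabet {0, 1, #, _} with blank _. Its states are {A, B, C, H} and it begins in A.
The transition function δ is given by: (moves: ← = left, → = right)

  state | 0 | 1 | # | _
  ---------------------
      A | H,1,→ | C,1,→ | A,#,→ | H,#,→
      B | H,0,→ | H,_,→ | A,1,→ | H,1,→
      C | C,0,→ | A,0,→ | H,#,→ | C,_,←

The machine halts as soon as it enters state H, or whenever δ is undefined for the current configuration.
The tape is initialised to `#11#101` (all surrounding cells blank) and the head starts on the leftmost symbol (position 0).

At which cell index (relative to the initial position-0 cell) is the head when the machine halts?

8

A | [#]11#101__   read # → write #, move →, go to A
A | #[1]1#101__   read 1 → write 1, move →, go to C
C | #1[1]#101__   read 1 → write 0, move →, go to A
A | #10[#]101__   read # → write #, move →, go to A
A | #10#[1]01__   read 1 → write 1, move →, go to C
C | #10#1[0]1__   read 0 → write 0, move →, go to C
C | #10#10[1]__   read 1 → write 0, move →, go to A
A | #10#100[_]_   read _ → write #, move →, go to H
H | #10#100#[_]
At halt the head is at cell 8.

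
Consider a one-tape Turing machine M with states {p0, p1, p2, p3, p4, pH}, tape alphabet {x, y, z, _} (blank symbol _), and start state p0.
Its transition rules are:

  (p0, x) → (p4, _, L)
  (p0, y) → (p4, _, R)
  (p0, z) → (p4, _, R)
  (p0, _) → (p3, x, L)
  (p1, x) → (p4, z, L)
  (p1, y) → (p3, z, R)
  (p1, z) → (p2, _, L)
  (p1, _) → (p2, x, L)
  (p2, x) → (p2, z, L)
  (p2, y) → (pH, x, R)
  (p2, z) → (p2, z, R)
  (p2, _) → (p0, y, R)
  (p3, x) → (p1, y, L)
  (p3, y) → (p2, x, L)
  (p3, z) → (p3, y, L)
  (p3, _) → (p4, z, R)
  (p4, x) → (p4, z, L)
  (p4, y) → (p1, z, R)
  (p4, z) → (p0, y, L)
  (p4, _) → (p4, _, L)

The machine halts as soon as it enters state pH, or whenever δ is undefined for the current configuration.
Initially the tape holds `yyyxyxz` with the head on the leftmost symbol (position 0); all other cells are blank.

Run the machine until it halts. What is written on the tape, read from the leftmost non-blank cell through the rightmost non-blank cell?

state=p0 head=0 tape=[y]yyxyxz   (p0,y)→(p4,_,R)
state=p4 head=1 tape=_[y]yxyxz   (p4,y)→(p1,z,R)
state=p1 head=2 tape=_z[y]xyxz   (p1,y)→(p3,z,R)
state=p3 head=3 tape=_zz[x]yxz   (p3,x)→(p1,y,L)
state=p1 head=2 tape=_z[z]yyxz   (p1,z)→(p2,_,L)
state=p2 head=1 tape=_[z]_yyxz   (p2,z)→(p2,z,R)
state=p2 head=2 tape=_z[_]yyxz   (p2,_)→(p0,y,R)
state=p0 head=3 tape=_zy[y]yxz   (p0,y)→(p4,_,R)
state=p4 head=4 tape=_zy_[y]xz   (p4,y)→(p1,z,R)
state=p1 head=5 tape=_zy_z[x]z   (p1,x)→(p4,z,L)
state=p4 head=4 tape=_zy_[z]zz   (p4,z)→(p0,y,L)
state=p0 head=3 tape=_zy[_]yzz   (p0,_)→(p3,x,L)
state=p3 head=2 tape=_z[y]xyzz   (p3,y)→(p2,x,L)
state=p2 head=1 tape=_[z]xxyzz   (p2,z)→(p2,z,R)
state=p2 head=2 tape=_z[x]xyzz   (p2,x)→(p2,z,L)
state=p2 head=1 tape=_[z]zxyzz   (p2,z)→(p2,z,R)
state=p2 head=2 tape=_z[z]xyzz   (p2,z)→(p2,z,R)
state=p2 head=3 tape=_zz[x]yzz   (p2,x)→(p2,z,L)
state=p2 head=2 tape=_z[z]zyzz   (p2,z)→(p2,z,R)
state=p2 head=3 tape=_zz[z]yzz   (p2,z)→(p2,z,R)
state=p2 head=4 tape=_zzz[y]zz   (p2,y)→(pH,x,R)
state=pH head=5 tape=_zzzx[z]z
The non-blank tape span at halt is zzzxzz.

zzzxzz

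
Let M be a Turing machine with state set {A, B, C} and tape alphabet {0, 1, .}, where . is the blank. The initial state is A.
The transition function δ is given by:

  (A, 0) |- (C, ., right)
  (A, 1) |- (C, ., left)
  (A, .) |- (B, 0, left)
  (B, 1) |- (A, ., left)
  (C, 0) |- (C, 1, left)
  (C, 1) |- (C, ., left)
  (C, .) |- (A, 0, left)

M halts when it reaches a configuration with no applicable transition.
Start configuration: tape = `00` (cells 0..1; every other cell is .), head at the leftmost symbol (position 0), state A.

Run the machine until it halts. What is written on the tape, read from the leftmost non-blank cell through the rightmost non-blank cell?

001

state=A head=0 tape=..[0]0   (A,0)→(C,.,right)
state=C head=1 tape=...[0]   (C,0)→(C,1,left)
state=C head=0 tape=..[.]1   (C,.)→(A,0,left)
state=A head=-1 tape=.[.]01   (A,.)→(B,0,left)
state=B head=-2 tape=[.]001
The non-blank tape span at halt is 001.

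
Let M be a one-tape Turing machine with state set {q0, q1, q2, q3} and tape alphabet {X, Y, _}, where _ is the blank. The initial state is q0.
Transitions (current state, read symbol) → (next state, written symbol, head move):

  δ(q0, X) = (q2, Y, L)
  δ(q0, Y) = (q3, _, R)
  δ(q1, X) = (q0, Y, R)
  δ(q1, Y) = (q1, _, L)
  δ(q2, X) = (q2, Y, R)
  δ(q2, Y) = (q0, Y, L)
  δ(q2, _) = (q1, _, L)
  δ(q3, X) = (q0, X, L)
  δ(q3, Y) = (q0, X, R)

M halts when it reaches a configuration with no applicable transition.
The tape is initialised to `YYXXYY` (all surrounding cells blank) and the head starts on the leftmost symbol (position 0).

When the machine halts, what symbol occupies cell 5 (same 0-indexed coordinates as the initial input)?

q0 | [Y]YXXYY_   read Y → write _, move R, go to q3
q3 | _[Y]XXYY_   read Y → write X, move R, go to q0
q0 | _X[X]XYY_   read X → write Y, move L, go to q2
q2 | _[X]YXYY_   read X → write Y, move R, go to q2
q2 | _Y[Y]XYY_   read Y → write Y, move L, go to q0
q0 | _[Y]YXYY_   read Y → write _, move R, go to q3
q3 | __[Y]XYY_   read Y → write X, move R, go to q0
q0 | __X[X]YY_   read X → write Y, move L, go to q2
q2 | __[X]YYY_   read X → write Y, move R, go to q2
q2 | __Y[Y]YY_   read Y → write Y, move L, go to q0
q0 | __[Y]YYY_   read Y → write _, move R, go to q3
q3 | ___[Y]YY_   read Y → write X, move R, go to q0
q0 | ___X[Y]Y_   read Y → write _, move R, go to q3
q3 | ___X_[Y]_   read Y → write X, move R, go to q0
q0 | ___X_X[_]
Cell 5 holds X when M halts.

X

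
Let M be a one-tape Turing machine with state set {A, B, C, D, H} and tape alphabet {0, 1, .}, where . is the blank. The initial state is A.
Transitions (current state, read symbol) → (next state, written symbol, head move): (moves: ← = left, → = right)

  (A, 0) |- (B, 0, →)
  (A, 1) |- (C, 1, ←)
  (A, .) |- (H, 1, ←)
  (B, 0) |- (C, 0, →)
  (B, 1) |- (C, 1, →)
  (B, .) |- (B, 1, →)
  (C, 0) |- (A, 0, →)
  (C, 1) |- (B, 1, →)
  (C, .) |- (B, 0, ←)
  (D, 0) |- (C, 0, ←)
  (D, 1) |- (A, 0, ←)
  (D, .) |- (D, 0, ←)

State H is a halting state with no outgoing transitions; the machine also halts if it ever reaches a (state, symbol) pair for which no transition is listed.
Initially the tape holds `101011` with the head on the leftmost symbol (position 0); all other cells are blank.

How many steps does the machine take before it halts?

A | ..[1]01011..   read 1 → write 1, move ←, go to C
C | .[.]101011..   read . → write 0, move ←, go to B
B | [.]0101011..   read . → write 1, move →, go to B
B | 1[0]101011..   read 0 → write 0, move →, go to C
C | 10[1]01011..   read 1 → write 1, move →, go to B
B | 101[0]1011..   read 0 → write 0, move →, go to C
C | 1010[1]011..   read 1 → write 1, move →, go to B
B | 10101[0]11..   read 0 → write 0, move →, go to C
C | 101010[1]1..   read 1 → write 1, move →, go to B
B | 1010101[1]..   read 1 → write 1, move →, go to C
C | 10101011[.].   read . → write 0, move ←, go to B
B | 1010101[1]0.   read 1 → write 1, move →, go to C
C | 10101011[0].   read 0 → write 0, move →, go to A
A | 101010110[.]   read . → write 1, move ←, go to H
H | 10101011[0]1
M halts after 14 transitions.

14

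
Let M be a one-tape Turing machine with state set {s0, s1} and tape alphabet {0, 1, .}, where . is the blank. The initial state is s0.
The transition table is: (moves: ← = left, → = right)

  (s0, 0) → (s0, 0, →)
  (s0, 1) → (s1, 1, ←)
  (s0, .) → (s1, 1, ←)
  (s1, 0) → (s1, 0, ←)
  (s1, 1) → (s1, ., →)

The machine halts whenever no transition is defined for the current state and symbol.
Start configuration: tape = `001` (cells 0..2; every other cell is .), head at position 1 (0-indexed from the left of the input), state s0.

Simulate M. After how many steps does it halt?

4

state=s0 head=1 tape=.0[0]1   (s0,0)→(s0,0,→)
state=s0 head=2 tape=.00[1]   (s0,1)→(s1,1,←)
state=s1 head=1 tape=.0[0]1   (s1,0)→(s1,0,←)
state=s1 head=0 tape=.[0]01   (s1,0)→(s1,0,←)
state=s1 head=-1 tape=[.]001
M halts after 4 transitions.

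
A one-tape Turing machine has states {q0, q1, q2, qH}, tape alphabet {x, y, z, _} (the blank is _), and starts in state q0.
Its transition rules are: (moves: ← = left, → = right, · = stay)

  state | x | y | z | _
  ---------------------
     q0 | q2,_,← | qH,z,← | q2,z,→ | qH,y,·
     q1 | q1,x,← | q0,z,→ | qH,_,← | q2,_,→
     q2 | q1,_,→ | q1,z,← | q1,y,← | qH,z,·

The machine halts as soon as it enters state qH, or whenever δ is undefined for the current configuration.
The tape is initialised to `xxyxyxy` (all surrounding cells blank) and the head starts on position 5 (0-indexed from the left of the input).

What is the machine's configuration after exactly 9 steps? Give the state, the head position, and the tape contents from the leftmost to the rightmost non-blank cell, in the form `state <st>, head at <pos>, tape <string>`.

state q2, head at 0, tape xxy_z_y

q0 | _xxyxy[x]y   read x → write _, move ←, go to q2
q2 | _xxyx[y]_y   read y → write z, move ←, go to q1
q1 | _xxy[x]z_y   read x → write x, move ←, go to q1
q1 | _xx[y]xz_y   read y → write z, move →, go to q0
q0 | _xxz[x]z_y   read x → write _, move ←, go to q2
q2 | _xx[z]_z_y   read z → write y, move ←, go to q1
q1 | _x[x]y_z_y   read x → write x, move ←, go to q1
q1 | _[x]xy_z_y   read x → write x, move ←, go to q1
q1 | [_]xxy_z_y   read _ → write _, move →, go to q2
q2 | _[x]xy_z_y
After 9 steps: state q2, head at 0, tape xxy_z_y.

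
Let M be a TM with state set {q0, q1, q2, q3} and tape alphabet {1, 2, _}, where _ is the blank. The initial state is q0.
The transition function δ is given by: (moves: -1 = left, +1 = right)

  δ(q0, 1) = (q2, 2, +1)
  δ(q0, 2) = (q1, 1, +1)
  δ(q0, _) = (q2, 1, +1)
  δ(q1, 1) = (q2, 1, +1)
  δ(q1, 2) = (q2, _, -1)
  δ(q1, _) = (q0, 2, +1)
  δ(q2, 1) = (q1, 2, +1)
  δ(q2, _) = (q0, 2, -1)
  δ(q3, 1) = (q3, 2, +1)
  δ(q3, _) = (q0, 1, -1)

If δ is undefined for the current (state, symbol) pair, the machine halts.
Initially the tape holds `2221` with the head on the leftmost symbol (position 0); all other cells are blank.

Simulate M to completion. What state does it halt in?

q2

q0 | [2]221_   read 2 → write 1, move +1, go to q1
q1 | 1[2]21_   read 2 → write _, move -1, go to q2
q2 | [1]_21_   read 1 → write 2, move +1, go to q1
q1 | 2[_]21_   read _ → write 2, move +1, go to q0
q0 | 22[2]1_   read 2 → write 1, move +1, go to q1
q1 | 221[1]_   read 1 → write 1, move +1, go to q2
q2 | 2211[_]   read _ → write 2, move -1, go to q0
q0 | 221[1]2   read 1 → write 2, move +1, go to q2
q2 | 2212[2]
No transition is defined for (q2, 2); M halts in state q2.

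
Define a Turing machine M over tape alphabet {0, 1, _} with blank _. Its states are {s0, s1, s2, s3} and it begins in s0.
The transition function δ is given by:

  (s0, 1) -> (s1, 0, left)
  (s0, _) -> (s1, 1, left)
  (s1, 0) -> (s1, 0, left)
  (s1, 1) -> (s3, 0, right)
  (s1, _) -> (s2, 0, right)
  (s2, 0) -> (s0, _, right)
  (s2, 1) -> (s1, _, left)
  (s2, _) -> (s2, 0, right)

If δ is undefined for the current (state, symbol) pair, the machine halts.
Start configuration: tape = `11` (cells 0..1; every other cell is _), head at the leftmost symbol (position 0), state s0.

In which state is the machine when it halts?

s0 | __[1]1_   read 1 → write 0, move left, go to s1
s1 | _[_]01_   read _ → write 0, move right, go to s2
s2 | _0[0]1_   read 0 → write _, move right, go to s0
s0 | _0_[1]_   read 1 → write 0, move left, go to s1
s1 | _0[_]0_   read _ → write 0, move right, go to s2
s2 | _00[0]_   read 0 → write _, move right, go to s0
s0 | _00_[_]   read _ → write 1, move left, go to s1
s1 | _00[_]1   read _ → write 0, move right, go to s2
s2 | _000[1]   read 1 → write _, move left, go to s1
s1 | _00[0]_   read 0 → write 0, move left, go to s1
s1 | _0[0]0_   read 0 → write 0, move left, go to s1
s1 | _[0]00_   read 0 → write 0, move left, go to s1
s1 | [_]000_   read _ → write 0, move right, go to s2
s2 | 0[0]00_   read 0 → write _, move right, go to s0
s0 | 0_[0]0_
No transition is defined for (s0, 0); M halts in state s0.

s0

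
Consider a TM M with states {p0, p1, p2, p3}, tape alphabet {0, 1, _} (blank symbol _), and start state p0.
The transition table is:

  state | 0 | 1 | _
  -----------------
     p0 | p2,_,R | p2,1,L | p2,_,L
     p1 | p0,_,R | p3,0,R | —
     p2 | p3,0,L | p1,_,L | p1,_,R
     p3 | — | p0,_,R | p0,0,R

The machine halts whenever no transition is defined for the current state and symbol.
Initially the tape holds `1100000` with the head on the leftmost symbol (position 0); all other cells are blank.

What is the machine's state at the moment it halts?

p1

state=p0 head=0 tape=_[1]100000__   (p0,1)→(p2,1,L)
state=p2 head=-1 tape=[_]1100000__   (p2,_)→(p1,_,R)
state=p1 head=0 tape=_[1]100000__   (p1,1)→(p3,0,R)
state=p3 head=1 tape=_0[1]00000__   (p3,1)→(p0,_,R)
state=p0 head=2 tape=_0_[0]0000__   (p0,0)→(p2,_,R)
state=p2 head=3 tape=_0__[0]000__   (p2,0)→(p3,0,L)
state=p3 head=2 tape=_0_[_]0000__   (p3,_)→(p0,0,R)
state=p0 head=3 tape=_0_0[0]000__   (p0,0)→(p2,_,R)
state=p2 head=4 tape=_0_0_[0]00__   (p2,0)→(p3,0,L)
state=p3 head=3 tape=_0_0[_]000__   (p3,_)→(p0,0,R)
state=p0 head=4 tape=_0_00[0]00__   (p0,0)→(p2,_,R)
state=p2 head=5 tape=_0_00_[0]0__   (p2,0)→(p3,0,L)
state=p3 head=4 tape=_0_00[_]00__   (p3,_)→(p0,0,R)
state=p0 head=5 tape=_0_000[0]0__   (p0,0)→(p2,_,R)
state=p2 head=6 tape=_0_000_[0]__   (p2,0)→(p3,0,L)
state=p3 head=5 tape=_0_000[_]0__   (p3,_)→(p0,0,R)
state=p0 head=6 tape=_0_0000[0]__   (p0,0)→(p2,_,R)
state=p2 head=7 tape=_0_0000_[_]_   (p2,_)→(p1,_,R)
state=p1 head=8 tape=_0_0000__[_]
No transition is defined for (p1, _); M halts in state p1.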